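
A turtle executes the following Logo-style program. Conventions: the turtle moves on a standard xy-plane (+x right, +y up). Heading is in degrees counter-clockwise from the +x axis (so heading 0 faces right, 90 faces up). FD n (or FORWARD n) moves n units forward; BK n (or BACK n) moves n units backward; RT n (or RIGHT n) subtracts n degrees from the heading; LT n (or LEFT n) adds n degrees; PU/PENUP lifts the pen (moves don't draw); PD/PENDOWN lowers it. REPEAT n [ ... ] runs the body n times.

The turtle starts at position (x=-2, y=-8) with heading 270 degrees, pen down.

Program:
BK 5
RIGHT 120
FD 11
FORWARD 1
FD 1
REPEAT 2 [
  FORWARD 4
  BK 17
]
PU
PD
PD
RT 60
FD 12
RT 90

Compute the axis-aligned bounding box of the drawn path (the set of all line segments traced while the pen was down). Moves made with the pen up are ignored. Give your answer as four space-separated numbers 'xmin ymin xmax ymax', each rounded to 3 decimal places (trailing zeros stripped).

Answer: -16.722 -9.5 9.258 5.5

Derivation:
Executing turtle program step by step:
Start: pos=(-2,-8), heading=270, pen down
BK 5: (-2,-8) -> (-2,-3) [heading=270, draw]
RT 120: heading 270 -> 150
FD 11: (-2,-3) -> (-11.526,2.5) [heading=150, draw]
FD 1: (-11.526,2.5) -> (-12.392,3) [heading=150, draw]
FD 1: (-12.392,3) -> (-13.258,3.5) [heading=150, draw]
REPEAT 2 [
  -- iteration 1/2 --
  FD 4: (-13.258,3.5) -> (-16.722,5.5) [heading=150, draw]
  BK 17: (-16.722,5.5) -> (-2,-3) [heading=150, draw]
  -- iteration 2/2 --
  FD 4: (-2,-3) -> (-5.464,-1) [heading=150, draw]
  BK 17: (-5.464,-1) -> (9.258,-9.5) [heading=150, draw]
]
PU: pen up
PD: pen down
PD: pen down
RT 60: heading 150 -> 90
FD 12: (9.258,-9.5) -> (9.258,2.5) [heading=90, draw]
RT 90: heading 90 -> 0
Final: pos=(9.258,2.5), heading=0, 9 segment(s) drawn

Segment endpoints: x in {-16.722, -13.258, -12.392, -11.526, -5.464, -2, -2, 9.258}, y in {-9.5, -8, -3, -3, -1, 2.5, 2.5, 3, 3.5, 5.5}
xmin=-16.722, ymin=-9.5, xmax=9.258, ymax=5.5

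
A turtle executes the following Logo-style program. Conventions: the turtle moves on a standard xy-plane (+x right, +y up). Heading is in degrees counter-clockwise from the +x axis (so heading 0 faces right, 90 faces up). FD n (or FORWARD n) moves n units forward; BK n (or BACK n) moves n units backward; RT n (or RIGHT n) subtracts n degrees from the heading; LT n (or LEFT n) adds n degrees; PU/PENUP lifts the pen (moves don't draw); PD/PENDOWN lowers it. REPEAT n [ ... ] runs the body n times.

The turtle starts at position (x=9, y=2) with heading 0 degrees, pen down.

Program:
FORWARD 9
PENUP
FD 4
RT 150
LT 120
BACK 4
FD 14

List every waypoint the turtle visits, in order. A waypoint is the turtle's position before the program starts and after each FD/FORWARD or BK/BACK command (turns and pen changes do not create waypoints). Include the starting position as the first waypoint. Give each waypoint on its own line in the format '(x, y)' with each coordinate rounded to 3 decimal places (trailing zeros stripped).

Answer: (9, 2)
(18, 2)
(22, 2)
(18.536, 4)
(30.66, -3)

Derivation:
Executing turtle program step by step:
Start: pos=(9,2), heading=0, pen down
FD 9: (9,2) -> (18,2) [heading=0, draw]
PU: pen up
FD 4: (18,2) -> (22,2) [heading=0, move]
RT 150: heading 0 -> 210
LT 120: heading 210 -> 330
BK 4: (22,2) -> (18.536,4) [heading=330, move]
FD 14: (18.536,4) -> (30.66,-3) [heading=330, move]
Final: pos=(30.66,-3), heading=330, 1 segment(s) drawn
Waypoints (5 total):
(9, 2)
(18, 2)
(22, 2)
(18.536, 4)
(30.66, -3)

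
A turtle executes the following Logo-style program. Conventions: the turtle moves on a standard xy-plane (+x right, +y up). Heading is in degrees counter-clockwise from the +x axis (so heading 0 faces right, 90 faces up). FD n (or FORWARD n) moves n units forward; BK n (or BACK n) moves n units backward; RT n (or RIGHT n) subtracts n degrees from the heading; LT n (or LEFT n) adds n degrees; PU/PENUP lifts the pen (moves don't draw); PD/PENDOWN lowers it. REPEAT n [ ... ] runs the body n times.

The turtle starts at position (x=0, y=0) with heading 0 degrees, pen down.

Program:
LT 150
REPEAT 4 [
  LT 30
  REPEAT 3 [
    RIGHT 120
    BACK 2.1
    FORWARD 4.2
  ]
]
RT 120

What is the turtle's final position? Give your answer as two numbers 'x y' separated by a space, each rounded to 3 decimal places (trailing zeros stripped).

Answer: 0 0

Derivation:
Executing turtle program step by step:
Start: pos=(0,0), heading=0, pen down
LT 150: heading 0 -> 150
REPEAT 4 [
  -- iteration 1/4 --
  LT 30: heading 150 -> 180
  REPEAT 3 [
    -- iteration 1/3 --
    RT 120: heading 180 -> 60
    BK 2.1: (0,0) -> (-1.05,-1.819) [heading=60, draw]
    FD 4.2: (-1.05,-1.819) -> (1.05,1.819) [heading=60, draw]
    -- iteration 2/3 --
    RT 120: heading 60 -> 300
    BK 2.1: (1.05,1.819) -> (0,3.637) [heading=300, draw]
    FD 4.2: (0,3.637) -> (2.1,0) [heading=300, draw]
    -- iteration 3/3 --
    RT 120: heading 300 -> 180
    BK 2.1: (2.1,0) -> (4.2,0) [heading=180, draw]
    FD 4.2: (4.2,0) -> (0,0) [heading=180, draw]
  ]
  -- iteration 2/4 --
  LT 30: heading 180 -> 210
  REPEAT 3 [
    -- iteration 1/3 --
    RT 120: heading 210 -> 90
    BK 2.1: (0,0) -> (0,-2.1) [heading=90, draw]
    FD 4.2: (0,-2.1) -> (0,2.1) [heading=90, draw]
    -- iteration 2/3 --
    RT 120: heading 90 -> 330
    BK 2.1: (0,2.1) -> (-1.819,3.15) [heading=330, draw]
    FD 4.2: (-1.819,3.15) -> (1.819,1.05) [heading=330, draw]
    -- iteration 3/3 --
    RT 120: heading 330 -> 210
    BK 2.1: (1.819,1.05) -> (3.637,2.1) [heading=210, draw]
    FD 4.2: (3.637,2.1) -> (0,0) [heading=210, draw]
  ]
  -- iteration 3/4 --
  LT 30: heading 210 -> 240
  REPEAT 3 [
    -- iteration 1/3 --
    RT 120: heading 240 -> 120
    BK 2.1: (0,0) -> (1.05,-1.819) [heading=120, draw]
    FD 4.2: (1.05,-1.819) -> (-1.05,1.819) [heading=120, draw]
    -- iteration 2/3 --
    RT 120: heading 120 -> 0
    BK 2.1: (-1.05,1.819) -> (-3.15,1.819) [heading=0, draw]
    FD 4.2: (-3.15,1.819) -> (1.05,1.819) [heading=0, draw]
    -- iteration 3/3 --
    RT 120: heading 0 -> 240
    BK 2.1: (1.05,1.819) -> (2.1,3.637) [heading=240, draw]
    FD 4.2: (2.1,3.637) -> (0,0) [heading=240, draw]
  ]
  -- iteration 4/4 --
  LT 30: heading 240 -> 270
  REPEAT 3 [
    -- iteration 1/3 --
    RT 120: heading 270 -> 150
    BK 2.1: (0,0) -> (1.819,-1.05) [heading=150, draw]
    FD 4.2: (1.819,-1.05) -> (-1.819,1.05) [heading=150, draw]
    -- iteration 2/3 --
    RT 120: heading 150 -> 30
    BK 2.1: (-1.819,1.05) -> (-3.637,0) [heading=30, draw]
    FD 4.2: (-3.637,0) -> (0,2.1) [heading=30, draw]
    -- iteration 3/3 --
    RT 120: heading 30 -> 270
    BK 2.1: (0,2.1) -> (0,4.2) [heading=270, draw]
    FD 4.2: (0,4.2) -> (0,0) [heading=270, draw]
  ]
]
RT 120: heading 270 -> 150
Final: pos=(0,0), heading=150, 24 segment(s) drawn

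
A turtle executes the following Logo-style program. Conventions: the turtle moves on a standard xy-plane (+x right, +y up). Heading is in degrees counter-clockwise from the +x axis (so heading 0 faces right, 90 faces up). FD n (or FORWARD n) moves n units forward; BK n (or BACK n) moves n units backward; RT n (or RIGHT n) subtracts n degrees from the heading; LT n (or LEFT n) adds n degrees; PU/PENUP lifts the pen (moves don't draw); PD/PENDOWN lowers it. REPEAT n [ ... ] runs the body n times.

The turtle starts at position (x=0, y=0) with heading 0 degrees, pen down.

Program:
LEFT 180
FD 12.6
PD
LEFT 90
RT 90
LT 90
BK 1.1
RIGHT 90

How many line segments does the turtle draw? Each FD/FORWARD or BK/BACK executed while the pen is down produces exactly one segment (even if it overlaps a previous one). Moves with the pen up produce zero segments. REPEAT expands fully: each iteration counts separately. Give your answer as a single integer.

Executing turtle program step by step:
Start: pos=(0,0), heading=0, pen down
LT 180: heading 0 -> 180
FD 12.6: (0,0) -> (-12.6,0) [heading=180, draw]
PD: pen down
LT 90: heading 180 -> 270
RT 90: heading 270 -> 180
LT 90: heading 180 -> 270
BK 1.1: (-12.6,0) -> (-12.6,1.1) [heading=270, draw]
RT 90: heading 270 -> 180
Final: pos=(-12.6,1.1), heading=180, 2 segment(s) drawn
Segments drawn: 2

Answer: 2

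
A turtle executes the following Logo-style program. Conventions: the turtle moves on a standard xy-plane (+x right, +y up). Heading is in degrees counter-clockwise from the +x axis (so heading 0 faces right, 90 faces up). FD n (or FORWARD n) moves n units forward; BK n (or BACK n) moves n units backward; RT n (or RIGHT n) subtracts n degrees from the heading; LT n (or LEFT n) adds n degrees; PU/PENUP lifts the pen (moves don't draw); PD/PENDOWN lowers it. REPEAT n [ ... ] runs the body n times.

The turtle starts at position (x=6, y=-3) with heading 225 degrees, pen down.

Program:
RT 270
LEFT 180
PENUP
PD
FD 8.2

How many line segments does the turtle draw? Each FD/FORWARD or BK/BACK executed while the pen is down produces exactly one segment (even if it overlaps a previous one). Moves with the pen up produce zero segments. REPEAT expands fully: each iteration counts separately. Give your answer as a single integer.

Answer: 1

Derivation:
Executing turtle program step by step:
Start: pos=(6,-3), heading=225, pen down
RT 270: heading 225 -> 315
LT 180: heading 315 -> 135
PU: pen up
PD: pen down
FD 8.2: (6,-3) -> (0.202,2.798) [heading=135, draw]
Final: pos=(0.202,2.798), heading=135, 1 segment(s) drawn
Segments drawn: 1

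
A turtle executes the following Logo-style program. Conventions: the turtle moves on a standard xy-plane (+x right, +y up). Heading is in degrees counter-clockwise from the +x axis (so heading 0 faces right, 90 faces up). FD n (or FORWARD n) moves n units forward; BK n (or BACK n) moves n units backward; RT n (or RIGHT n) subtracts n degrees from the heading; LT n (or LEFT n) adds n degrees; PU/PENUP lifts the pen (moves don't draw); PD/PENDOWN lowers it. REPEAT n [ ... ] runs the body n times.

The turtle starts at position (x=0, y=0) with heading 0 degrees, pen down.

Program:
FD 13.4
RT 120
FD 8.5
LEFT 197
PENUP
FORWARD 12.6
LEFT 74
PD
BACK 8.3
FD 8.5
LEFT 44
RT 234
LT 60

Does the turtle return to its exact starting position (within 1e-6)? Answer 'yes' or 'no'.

Executing turtle program step by step:
Start: pos=(0,0), heading=0, pen down
FD 13.4: (0,0) -> (13.4,0) [heading=0, draw]
RT 120: heading 0 -> 240
FD 8.5: (13.4,0) -> (9.15,-7.361) [heading=240, draw]
LT 197: heading 240 -> 77
PU: pen up
FD 12.6: (9.15,-7.361) -> (11.984,4.916) [heading=77, move]
LT 74: heading 77 -> 151
PD: pen down
BK 8.3: (11.984,4.916) -> (19.244,0.892) [heading=151, draw]
FD 8.5: (19.244,0.892) -> (11.809,5.013) [heading=151, draw]
LT 44: heading 151 -> 195
RT 234: heading 195 -> 321
LT 60: heading 321 -> 21
Final: pos=(11.809,5.013), heading=21, 4 segment(s) drawn

Start position: (0, 0)
Final position: (11.809, 5.013)
Distance = 12.829; >= 1e-6 -> NOT closed

Answer: no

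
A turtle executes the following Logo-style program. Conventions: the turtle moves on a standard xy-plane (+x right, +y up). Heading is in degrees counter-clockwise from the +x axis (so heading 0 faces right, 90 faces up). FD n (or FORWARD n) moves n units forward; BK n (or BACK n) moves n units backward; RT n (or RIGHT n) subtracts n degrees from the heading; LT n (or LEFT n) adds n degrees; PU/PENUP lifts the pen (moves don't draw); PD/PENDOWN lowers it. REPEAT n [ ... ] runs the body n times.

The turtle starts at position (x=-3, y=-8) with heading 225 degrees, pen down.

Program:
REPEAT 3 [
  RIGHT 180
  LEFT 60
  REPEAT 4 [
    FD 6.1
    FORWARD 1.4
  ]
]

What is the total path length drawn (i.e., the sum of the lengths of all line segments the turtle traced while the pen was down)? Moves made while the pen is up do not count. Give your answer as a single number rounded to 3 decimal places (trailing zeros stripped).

Answer: 90

Derivation:
Executing turtle program step by step:
Start: pos=(-3,-8), heading=225, pen down
REPEAT 3 [
  -- iteration 1/3 --
  RT 180: heading 225 -> 45
  LT 60: heading 45 -> 105
  REPEAT 4 [
    -- iteration 1/4 --
    FD 6.1: (-3,-8) -> (-4.579,-2.108) [heading=105, draw]
    FD 1.4: (-4.579,-2.108) -> (-4.941,-0.756) [heading=105, draw]
    -- iteration 2/4 --
    FD 6.1: (-4.941,-0.756) -> (-6.52,5.137) [heading=105, draw]
    FD 1.4: (-6.52,5.137) -> (-6.882,6.489) [heading=105, draw]
    -- iteration 3/4 --
    FD 6.1: (-6.882,6.489) -> (-8.461,12.381) [heading=105, draw]
    FD 1.4: (-8.461,12.381) -> (-8.823,13.733) [heading=105, draw]
    -- iteration 4/4 --
    FD 6.1: (-8.823,13.733) -> (-10.402,19.625) [heading=105, draw]
    FD 1.4: (-10.402,19.625) -> (-10.765,20.978) [heading=105, draw]
  ]
  -- iteration 2/3 --
  RT 180: heading 105 -> 285
  LT 60: heading 285 -> 345
  REPEAT 4 [
    -- iteration 1/4 --
    FD 6.1: (-10.765,20.978) -> (-4.872,19.399) [heading=345, draw]
    FD 1.4: (-4.872,19.399) -> (-3.52,19.037) [heading=345, draw]
    -- iteration 2/4 --
    FD 6.1: (-3.52,19.037) -> (2.372,17.458) [heading=345, draw]
    FD 1.4: (2.372,17.458) -> (3.724,17.095) [heading=345, draw]
    -- iteration 3/4 --
    FD 6.1: (3.724,17.095) -> (9.616,15.517) [heading=345, draw]
    FD 1.4: (9.616,15.517) -> (10.969,15.154) [heading=345, draw]
    -- iteration 4/4 --
    FD 6.1: (10.969,15.154) -> (16.861,13.576) [heading=345, draw]
    FD 1.4: (16.861,13.576) -> (18.213,13.213) [heading=345, draw]
  ]
  -- iteration 3/3 --
  RT 180: heading 345 -> 165
  LT 60: heading 165 -> 225
  REPEAT 4 [
    -- iteration 1/4 --
    FD 6.1: (18.213,13.213) -> (13.9,8.9) [heading=225, draw]
    FD 1.4: (13.9,8.9) -> (12.91,7.91) [heading=225, draw]
    -- iteration 2/4 --
    FD 6.1: (12.91,7.91) -> (8.597,3.597) [heading=225, draw]
    FD 1.4: (8.597,3.597) -> (7.607,2.607) [heading=225, draw]
    -- iteration 3/4 --
    FD 6.1: (7.607,2.607) -> (3.293,-1.707) [heading=225, draw]
    FD 1.4: (3.293,-1.707) -> (2.303,-2.697) [heading=225, draw]
    -- iteration 4/4 --
    FD 6.1: (2.303,-2.697) -> (-2.01,-7.01) [heading=225, draw]
    FD 1.4: (-2.01,-7.01) -> (-3,-8) [heading=225, draw]
  ]
]
Final: pos=(-3,-8), heading=225, 24 segment(s) drawn

Segment lengths:
  seg 1: (-3,-8) -> (-4.579,-2.108), length = 6.1
  seg 2: (-4.579,-2.108) -> (-4.941,-0.756), length = 1.4
  seg 3: (-4.941,-0.756) -> (-6.52,5.137), length = 6.1
  seg 4: (-6.52,5.137) -> (-6.882,6.489), length = 1.4
  seg 5: (-6.882,6.489) -> (-8.461,12.381), length = 6.1
  seg 6: (-8.461,12.381) -> (-8.823,13.733), length = 1.4
  seg 7: (-8.823,13.733) -> (-10.402,19.625), length = 6.1
  seg 8: (-10.402,19.625) -> (-10.765,20.978), length = 1.4
  seg 9: (-10.765,20.978) -> (-4.872,19.399), length = 6.1
  seg 10: (-4.872,19.399) -> (-3.52,19.037), length = 1.4
  seg 11: (-3.52,19.037) -> (2.372,17.458), length = 6.1
  seg 12: (2.372,17.458) -> (3.724,17.095), length = 1.4
  seg 13: (3.724,17.095) -> (9.616,15.517), length = 6.1
  seg 14: (9.616,15.517) -> (10.969,15.154), length = 1.4
  seg 15: (10.969,15.154) -> (16.861,13.576), length = 6.1
  seg 16: (16.861,13.576) -> (18.213,13.213), length = 1.4
  seg 17: (18.213,13.213) -> (13.9,8.9), length = 6.1
  seg 18: (13.9,8.9) -> (12.91,7.91), length = 1.4
  seg 19: (12.91,7.91) -> (8.597,3.597), length = 6.1
  seg 20: (8.597,3.597) -> (7.607,2.607), length = 1.4
  seg 21: (7.607,2.607) -> (3.293,-1.707), length = 6.1
  seg 22: (3.293,-1.707) -> (2.303,-2.697), length = 1.4
  seg 23: (2.303,-2.697) -> (-2.01,-7.01), length = 6.1
  seg 24: (-2.01,-7.01) -> (-3,-8), length = 1.4
Total = 90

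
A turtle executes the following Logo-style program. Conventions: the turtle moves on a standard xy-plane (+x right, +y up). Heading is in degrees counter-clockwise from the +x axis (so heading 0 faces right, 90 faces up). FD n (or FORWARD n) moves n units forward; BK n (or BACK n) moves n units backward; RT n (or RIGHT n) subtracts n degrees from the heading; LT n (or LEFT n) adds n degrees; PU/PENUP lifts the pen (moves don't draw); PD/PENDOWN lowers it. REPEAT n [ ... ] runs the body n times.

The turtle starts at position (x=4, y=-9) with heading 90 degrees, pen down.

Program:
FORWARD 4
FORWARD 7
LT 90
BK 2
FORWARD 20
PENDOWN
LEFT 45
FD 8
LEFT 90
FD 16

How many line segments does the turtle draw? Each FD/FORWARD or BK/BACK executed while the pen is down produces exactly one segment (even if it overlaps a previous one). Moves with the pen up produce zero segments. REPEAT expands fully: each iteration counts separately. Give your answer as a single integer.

Executing turtle program step by step:
Start: pos=(4,-9), heading=90, pen down
FD 4: (4,-9) -> (4,-5) [heading=90, draw]
FD 7: (4,-5) -> (4,2) [heading=90, draw]
LT 90: heading 90 -> 180
BK 2: (4,2) -> (6,2) [heading=180, draw]
FD 20: (6,2) -> (-14,2) [heading=180, draw]
PD: pen down
LT 45: heading 180 -> 225
FD 8: (-14,2) -> (-19.657,-3.657) [heading=225, draw]
LT 90: heading 225 -> 315
FD 16: (-19.657,-3.657) -> (-8.343,-14.971) [heading=315, draw]
Final: pos=(-8.343,-14.971), heading=315, 6 segment(s) drawn
Segments drawn: 6

Answer: 6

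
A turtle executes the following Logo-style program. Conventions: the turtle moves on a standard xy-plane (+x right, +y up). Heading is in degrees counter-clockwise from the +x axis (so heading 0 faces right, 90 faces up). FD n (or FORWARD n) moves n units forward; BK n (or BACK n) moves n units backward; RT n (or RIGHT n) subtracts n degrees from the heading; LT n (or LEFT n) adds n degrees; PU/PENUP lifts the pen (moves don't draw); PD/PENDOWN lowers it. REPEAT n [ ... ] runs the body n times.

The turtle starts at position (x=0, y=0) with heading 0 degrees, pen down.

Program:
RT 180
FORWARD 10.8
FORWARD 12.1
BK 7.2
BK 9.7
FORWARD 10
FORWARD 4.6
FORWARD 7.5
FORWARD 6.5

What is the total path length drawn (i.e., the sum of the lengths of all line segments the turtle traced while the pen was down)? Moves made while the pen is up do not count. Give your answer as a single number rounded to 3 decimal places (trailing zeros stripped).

Executing turtle program step by step:
Start: pos=(0,0), heading=0, pen down
RT 180: heading 0 -> 180
FD 10.8: (0,0) -> (-10.8,0) [heading=180, draw]
FD 12.1: (-10.8,0) -> (-22.9,0) [heading=180, draw]
BK 7.2: (-22.9,0) -> (-15.7,0) [heading=180, draw]
BK 9.7: (-15.7,0) -> (-6,0) [heading=180, draw]
FD 10: (-6,0) -> (-16,0) [heading=180, draw]
FD 4.6: (-16,0) -> (-20.6,0) [heading=180, draw]
FD 7.5: (-20.6,0) -> (-28.1,0) [heading=180, draw]
FD 6.5: (-28.1,0) -> (-34.6,0) [heading=180, draw]
Final: pos=(-34.6,0), heading=180, 8 segment(s) drawn

Segment lengths:
  seg 1: (0,0) -> (-10.8,0), length = 10.8
  seg 2: (-10.8,0) -> (-22.9,0), length = 12.1
  seg 3: (-22.9,0) -> (-15.7,0), length = 7.2
  seg 4: (-15.7,0) -> (-6,0), length = 9.7
  seg 5: (-6,0) -> (-16,0), length = 10
  seg 6: (-16,0) -> (-20.6,0), length = 4.6
  seg 7: (-20.6,0) -> (-28.1,0), length = 7.5
  seg 8: (-28.1,0) -> (-34.6,0), length = 6.5
Total = 68.4

Answer: 68.4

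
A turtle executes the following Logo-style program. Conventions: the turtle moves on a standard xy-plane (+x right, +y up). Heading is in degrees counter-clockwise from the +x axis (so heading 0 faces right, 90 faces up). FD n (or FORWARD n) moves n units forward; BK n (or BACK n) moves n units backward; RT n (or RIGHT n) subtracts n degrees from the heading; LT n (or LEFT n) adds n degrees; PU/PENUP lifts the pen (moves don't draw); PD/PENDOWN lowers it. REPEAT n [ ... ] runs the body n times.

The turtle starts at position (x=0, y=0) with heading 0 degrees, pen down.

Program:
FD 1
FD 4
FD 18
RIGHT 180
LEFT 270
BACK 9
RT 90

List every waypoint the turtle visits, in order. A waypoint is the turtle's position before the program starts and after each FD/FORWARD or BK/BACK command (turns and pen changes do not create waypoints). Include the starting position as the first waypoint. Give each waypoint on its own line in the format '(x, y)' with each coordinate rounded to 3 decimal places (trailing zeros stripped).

Executing turtle program step by step:
Start: pos=(0,0), heading=0, pen down
FD 1: (0,0) -> (1,0) [heading=0, draw]
FD 4: (1,0) -> (5,0) [heading=0, draw]
FD 18: (5,0) -> (23,0) [heading=0, draw]
RT 180: heading 0 -> 180
LT 270: heading 180 -> 90
BK 9: (23,0) -> (23,-9) [heading=90, draw]
RT 90: heading 90 -> 0
Final: pos=(23,-9), heading=0, 4 segment(s) drawn
Waypoints (5 total):
(0, 0)
(1, 0)
(5, 0)
(23, 0)
(23, -9)

Answer: (0, 0)
(1, 0)
(5, 0)
(23, 0)
(23, -9)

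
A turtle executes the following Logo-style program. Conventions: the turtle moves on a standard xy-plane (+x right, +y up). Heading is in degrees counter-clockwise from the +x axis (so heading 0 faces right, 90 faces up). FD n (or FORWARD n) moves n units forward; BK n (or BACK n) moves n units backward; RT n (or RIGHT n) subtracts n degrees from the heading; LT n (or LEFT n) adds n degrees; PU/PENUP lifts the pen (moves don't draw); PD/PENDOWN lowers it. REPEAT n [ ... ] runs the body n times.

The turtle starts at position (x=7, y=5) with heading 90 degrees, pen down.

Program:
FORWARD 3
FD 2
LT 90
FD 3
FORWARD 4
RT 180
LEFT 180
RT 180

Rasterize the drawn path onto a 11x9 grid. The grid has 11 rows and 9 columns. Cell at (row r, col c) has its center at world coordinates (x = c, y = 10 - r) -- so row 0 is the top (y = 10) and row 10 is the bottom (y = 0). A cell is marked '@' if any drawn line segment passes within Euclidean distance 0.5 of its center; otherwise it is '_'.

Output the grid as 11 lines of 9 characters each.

Segment 0: (7,5) -> (7,8)
Segment 1: (7,8) -> (7,10)
Segment 2: (7,10) -> (4,10)
Segment 3: (4,10) -> (0,10)

Answer: @@@@@@@@_
_______@_
_______@_
_______@_
_______@_
_______@_
_________
_________
_________
_________
_________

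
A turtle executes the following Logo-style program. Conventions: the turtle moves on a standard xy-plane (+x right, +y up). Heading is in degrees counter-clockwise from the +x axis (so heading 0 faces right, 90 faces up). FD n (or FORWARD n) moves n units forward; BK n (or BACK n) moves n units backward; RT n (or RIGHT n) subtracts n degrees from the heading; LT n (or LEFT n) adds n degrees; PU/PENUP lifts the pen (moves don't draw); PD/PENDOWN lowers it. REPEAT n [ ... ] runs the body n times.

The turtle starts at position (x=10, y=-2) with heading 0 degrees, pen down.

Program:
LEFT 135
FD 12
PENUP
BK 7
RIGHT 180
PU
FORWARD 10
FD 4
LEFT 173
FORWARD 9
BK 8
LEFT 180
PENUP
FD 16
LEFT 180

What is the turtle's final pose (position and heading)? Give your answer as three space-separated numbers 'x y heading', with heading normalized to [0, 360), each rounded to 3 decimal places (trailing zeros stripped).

Answer: 25.599 -20.184 128

Derivation:
Executing turtle program step by step:
Start: pos=(10,-2), heading=0, pen down
LT 135: heading 0 -> 135
FD 12: (10,-2) -> (1.515,6.485) [heading=135, draw]
PU: pen up
BK 7: (1.515,6.485) -> (6.464,1.536) [heading=135, move]
RT 180: heading 135 -> 315
PU: pen up
FD 10: (6.464,1.536) -> (13.536,-5.536) [heading=315, move]
FD 4: (13.536,-5.536) -> (16.364,-8.364) [heading=315, move]
LT 173: heading 315 -> 128
FD 9: (16.364,-8.364) -> (10.823,-1.272) [heading=128, move]
BK 8: (10.823,-1.272) -> (15.748,-7.576) [heading=128, move]
LT 180: heading 128 -> 308
PU: pen up
FD 16: (15.748,-7.576) -> (25.599,-20.184) [heading=308, move]
LT 180: heading 308 -> 128
Final: pos=(25.599,-20.184), heading=128, 1 segment(s) drawn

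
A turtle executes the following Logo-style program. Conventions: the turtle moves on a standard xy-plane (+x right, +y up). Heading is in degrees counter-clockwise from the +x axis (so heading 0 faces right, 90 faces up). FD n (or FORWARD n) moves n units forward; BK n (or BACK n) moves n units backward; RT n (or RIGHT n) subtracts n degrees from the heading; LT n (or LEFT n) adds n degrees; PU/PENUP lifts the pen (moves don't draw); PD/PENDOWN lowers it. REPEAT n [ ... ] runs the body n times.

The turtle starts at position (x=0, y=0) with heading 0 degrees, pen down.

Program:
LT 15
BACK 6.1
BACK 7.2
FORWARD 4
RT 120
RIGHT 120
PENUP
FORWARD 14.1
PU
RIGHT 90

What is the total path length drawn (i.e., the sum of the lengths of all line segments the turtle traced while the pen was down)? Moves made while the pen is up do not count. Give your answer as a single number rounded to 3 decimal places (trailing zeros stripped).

Answer: 17.3

Derivation:
Executing turtle program step by step:
Start: pos=(0,0), heading=0, pen down
LT 15: heading 0 -> 15
BK 6.1: (0,0) -> (-5.892,-1.579) [heading=15, draw]
BK 7.2: (-5.892,-1.579) -> (-12.847,-3.442) [heading=15, draw]
FD 4: (-12.847,-3.442) -> (-8.983,-2.407) [heading=15, draw]
RT 120: heading 15 -> 255
RT 120: heading 255 -> 135
PU: pen up
FD 14.1: (-8.983,-2.407) -> (-18.953,7.563) [heading=135, move]
PU: pen up
RT 90: heading 135 -> 45
Final: pos=(-18.953,7.563), heading=45, 3 segment(s) drawn

Segment lengths:
  seg 1: (0,0) -> (-5.892,-1.579), length = 6.1
  seg 2: (-5.892,-1.579) -> (-12.847,-3.442), length = 7.2
  seg 3: (-12.847,-3.442) -> (-8.983,-2.407), length = 4
Total = 17.3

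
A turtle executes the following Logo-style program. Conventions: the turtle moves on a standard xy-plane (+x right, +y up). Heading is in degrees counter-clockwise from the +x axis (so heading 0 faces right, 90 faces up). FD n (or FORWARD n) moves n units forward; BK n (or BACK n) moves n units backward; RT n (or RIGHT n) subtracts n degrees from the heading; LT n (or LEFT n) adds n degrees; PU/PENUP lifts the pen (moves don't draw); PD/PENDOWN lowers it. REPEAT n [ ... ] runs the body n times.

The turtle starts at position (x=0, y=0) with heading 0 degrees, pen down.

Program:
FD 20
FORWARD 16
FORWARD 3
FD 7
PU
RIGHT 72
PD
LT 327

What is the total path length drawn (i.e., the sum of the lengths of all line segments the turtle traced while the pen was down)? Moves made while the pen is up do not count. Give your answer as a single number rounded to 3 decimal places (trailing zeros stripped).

Answer: 46

Derivation:
Executing turtle program step by step:
Start: pos=(0,0), heading=0, pen down
FD 20: (0,0) -> (20,0) [heading=0, draw]
FD 16: (20,0) -> (36,0) [heading=0, draw]
FD 3: (36,0) -> (39,0) [heading=0, draw]
FD 7: (39,0) -> (46,0) [heading=0, draw]
PU: pen up
RT 72: heading 0 -> 288
PD: pen down
LT 327: heading 288 -> 255
Final: pos=(46,0), heading=255, 4 segment(s) drawn

Segment lengths:
  seg 1: (0,0) -> (20,0), length = 20
  seg 2: (20,0) -> (36,0), length = 16
  seg 3: (36,0) -> (39,0), length = 3
  seg 4: (39,0) -> (46,0), length = 7
Total = 46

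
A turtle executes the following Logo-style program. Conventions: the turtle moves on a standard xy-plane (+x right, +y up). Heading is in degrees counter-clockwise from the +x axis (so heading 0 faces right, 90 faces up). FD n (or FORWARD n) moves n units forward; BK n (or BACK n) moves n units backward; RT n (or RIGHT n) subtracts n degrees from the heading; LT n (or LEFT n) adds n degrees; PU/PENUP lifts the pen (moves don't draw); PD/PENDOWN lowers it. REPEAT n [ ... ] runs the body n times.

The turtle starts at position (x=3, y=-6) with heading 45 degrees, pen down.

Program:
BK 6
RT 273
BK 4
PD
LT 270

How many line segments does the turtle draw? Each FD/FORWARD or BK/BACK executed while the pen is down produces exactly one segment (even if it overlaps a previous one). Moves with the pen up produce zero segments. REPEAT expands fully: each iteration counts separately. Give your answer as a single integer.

Answer: 2

Derivation:
Executing turtle program step by step:
Start: pos=(3,-6), heading=45, pen down
BK 6: (3,-6) -> (-1.243,-10.243) [heading=45, draw]
RT 273: heading 45 -> 132
BK 4: (-1.243,-10.243) -> (1.434,-13.215) [heading=132, draw]
PD: pen down
LT 270: heading 132 -> 42
Final: pos=(1.434,-13.215), heading=42, 2 segment(s) drawn
Segments drawn: 2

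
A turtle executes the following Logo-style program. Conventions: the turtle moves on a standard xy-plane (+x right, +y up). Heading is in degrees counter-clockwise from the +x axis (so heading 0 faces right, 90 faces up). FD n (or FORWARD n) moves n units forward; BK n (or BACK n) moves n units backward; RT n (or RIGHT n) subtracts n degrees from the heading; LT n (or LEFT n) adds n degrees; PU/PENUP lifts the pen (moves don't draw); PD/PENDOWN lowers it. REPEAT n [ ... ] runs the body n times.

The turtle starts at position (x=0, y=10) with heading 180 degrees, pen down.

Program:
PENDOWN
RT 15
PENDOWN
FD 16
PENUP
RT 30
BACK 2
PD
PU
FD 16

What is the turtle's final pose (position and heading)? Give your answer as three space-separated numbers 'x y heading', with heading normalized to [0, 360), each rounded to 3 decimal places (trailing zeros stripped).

Answer: -25.354 24.041 135

Derivation:
Executing turtle program step by step:
Start: pos=(0,10), heading=180, pen down
PD: pen down
RT 15: heading 180 -> 165
PD: pen down
FD 16: (0,10) -> (-15.455,14.141) [heading=165, draw]
PU: pen up
RT 30: heading 165 -> 135
BK 2: (-15.455,14.141) -> (-14.041,12.727) [heading=135, move]
PD: pen down
PU: pen up
FD 16: (-14.041,12.727) -> (-25.354,24.041) [heading=135, move]
Final: pos=(-25.354,24.041), heading=135, 1 segment(s) drawn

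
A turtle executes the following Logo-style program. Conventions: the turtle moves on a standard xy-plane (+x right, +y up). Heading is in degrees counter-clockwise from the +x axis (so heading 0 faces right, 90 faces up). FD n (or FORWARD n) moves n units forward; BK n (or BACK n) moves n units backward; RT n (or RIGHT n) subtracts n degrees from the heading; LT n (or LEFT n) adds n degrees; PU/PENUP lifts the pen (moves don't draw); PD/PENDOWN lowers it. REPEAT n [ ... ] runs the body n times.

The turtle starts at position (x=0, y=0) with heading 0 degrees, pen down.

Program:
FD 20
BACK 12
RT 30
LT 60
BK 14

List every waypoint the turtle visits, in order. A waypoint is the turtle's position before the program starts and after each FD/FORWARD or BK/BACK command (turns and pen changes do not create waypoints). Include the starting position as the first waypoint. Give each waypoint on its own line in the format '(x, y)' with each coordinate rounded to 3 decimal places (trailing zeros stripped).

Answer: (0, 0)
(20, 0)
(8, 0)
(-4.124, -7)

Derivation:
Executing turtle program step by step:
Start: pos=(0,0), heading=0, pen down
FD 20: (0,0) -> (20,0) [heading=0, draw]
BK 12: (20,0) -> (8,0) [heading=0, draw]
RT 30: heading 0 -> 330
LT 60: heading 330 -> 30
BK 14: (8,0) -> (-4.124,-7) [heading=30, draw]
Final: pos=(-4.124,-7), heading=30, 3 segment(s) drawn
Waypoints (4 total):
(0, 0)
(20, 0)
(8, 0)
(-4.124, -7)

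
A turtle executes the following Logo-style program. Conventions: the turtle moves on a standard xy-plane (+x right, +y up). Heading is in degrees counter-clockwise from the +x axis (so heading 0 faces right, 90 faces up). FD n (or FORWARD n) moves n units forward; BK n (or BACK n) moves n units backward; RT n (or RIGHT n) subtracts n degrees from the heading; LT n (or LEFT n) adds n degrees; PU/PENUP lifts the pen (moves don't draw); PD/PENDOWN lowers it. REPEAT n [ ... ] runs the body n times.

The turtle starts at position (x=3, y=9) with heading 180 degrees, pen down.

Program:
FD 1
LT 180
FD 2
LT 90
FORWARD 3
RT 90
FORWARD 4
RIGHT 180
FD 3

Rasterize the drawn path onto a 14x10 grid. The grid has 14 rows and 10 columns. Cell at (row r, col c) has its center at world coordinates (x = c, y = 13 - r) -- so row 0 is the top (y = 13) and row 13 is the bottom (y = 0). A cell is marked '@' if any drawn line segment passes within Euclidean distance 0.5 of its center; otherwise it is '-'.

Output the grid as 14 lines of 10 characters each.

Answer: ----------
----@@@@@-
----@-----
----@-----
--@@@-----
----------
----------
----------
----------
----------
----------
----------
----------
----------

Derivation:
Segment 0: (3,9) -> (2,9)
Segment 1: (2,9) -> (4,9)
Segment 2: (4,9) -> (4,12)
Segment 3: (4,12) -> (8,12)
Segment 4: (8,12) -> (5,12)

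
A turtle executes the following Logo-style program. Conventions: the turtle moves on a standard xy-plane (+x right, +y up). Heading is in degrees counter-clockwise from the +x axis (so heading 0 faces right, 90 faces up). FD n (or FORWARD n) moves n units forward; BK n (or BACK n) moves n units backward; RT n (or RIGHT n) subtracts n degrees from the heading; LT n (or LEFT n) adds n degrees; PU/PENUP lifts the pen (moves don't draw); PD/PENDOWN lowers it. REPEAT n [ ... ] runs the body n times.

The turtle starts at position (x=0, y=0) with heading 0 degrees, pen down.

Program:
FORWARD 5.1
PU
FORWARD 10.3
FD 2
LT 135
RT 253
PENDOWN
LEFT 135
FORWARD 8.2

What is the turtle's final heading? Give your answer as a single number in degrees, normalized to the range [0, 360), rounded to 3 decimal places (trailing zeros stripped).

Executing turtle program step by step:
Start: pos=(0,0), heading=0, pen down
FD 5.1: (0,0) -> (5.1,0) [heading=0, draw]
PU: pen up
FD 10.3: (5.1,0) -> (15.4,0) [heading=0, move]
FD 2: (15.4,0) -> (17.4,0) [heading=0, move]
LT 135: heading 0 -> 135
RT 253: heading 135 -> 242
PD: pen down
LT 135: heading 242 -> 17
FD 8.2: (17.4,0) -> (25.242,2.397) [heading=17, draw]
Final: pos=(25.242,2.397), heading=17, 2 segment(s) drawn

Answer: 17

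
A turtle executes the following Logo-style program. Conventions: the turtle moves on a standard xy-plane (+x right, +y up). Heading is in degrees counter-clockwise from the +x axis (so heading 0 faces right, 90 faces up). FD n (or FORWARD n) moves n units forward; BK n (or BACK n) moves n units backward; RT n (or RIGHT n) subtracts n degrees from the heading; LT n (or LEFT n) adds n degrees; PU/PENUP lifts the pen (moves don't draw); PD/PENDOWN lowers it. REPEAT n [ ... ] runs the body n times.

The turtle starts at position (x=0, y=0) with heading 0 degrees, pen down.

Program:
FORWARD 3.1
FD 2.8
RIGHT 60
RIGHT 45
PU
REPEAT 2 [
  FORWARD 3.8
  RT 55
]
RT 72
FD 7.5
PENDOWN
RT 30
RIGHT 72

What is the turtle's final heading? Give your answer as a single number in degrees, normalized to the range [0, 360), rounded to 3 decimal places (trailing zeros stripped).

Answer: 331

Derivation:
Executing turtle program step by step:
Start: pos=(0,0), heading=0, pen down
FD 3.1: (0,0) -> (3.1,0) [heading=0, draw]
FD 2.8: (3.1,0) -> (5.9,0) [heading=0, draw]
RT 60: heading 0 -> 300
RT 45: heading 300 -> 255
PU: pen up
REPEAT 2 [
  -- iteration 1/2 --
  FD 3.8: (5.9,0) -> (4.916,-3.671) [heading=255, move]
  RT 55: heading 255 -> 200
  -- iteration 2/2 --
  FD 3.8: (4.916,-3.671) -> (1.346,-4.97) [heading=200, move]
  RT 55: heading 200 -> 145
]
RT 72: heading 145 -> 73
FD 7.5: (1.346,-4.97) -> (3.538,2.202) [heading=73, move]
PD: pen down
RT 30: heading 73 -> 43
RT 72: heading 43 -> 331
Final: pos=(3.538,2.202), heading=331, 2 segment(s) drawn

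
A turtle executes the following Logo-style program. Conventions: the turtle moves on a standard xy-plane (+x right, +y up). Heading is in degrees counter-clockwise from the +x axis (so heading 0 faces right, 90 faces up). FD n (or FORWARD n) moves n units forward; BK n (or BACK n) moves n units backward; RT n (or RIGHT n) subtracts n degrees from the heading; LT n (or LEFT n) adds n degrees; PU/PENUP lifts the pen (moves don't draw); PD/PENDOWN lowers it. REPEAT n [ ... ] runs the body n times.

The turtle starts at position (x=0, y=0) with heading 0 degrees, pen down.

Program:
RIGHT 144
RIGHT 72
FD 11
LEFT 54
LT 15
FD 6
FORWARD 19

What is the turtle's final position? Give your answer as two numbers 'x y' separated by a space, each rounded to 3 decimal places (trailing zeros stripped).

Executing turtle program step by step:
Start: pos=(0,0), heading=0, pen down
RT 144: heading 0 -> 216
RT 72: heading 216 -> 144
FD 11: (0,0) -> (-8.899,6.466) [heading=144, draw]
LT 54: heading 144 -> 198
LT 15: heading 198 -> 213
FD 6: (-8.899,6.466) -> (-13.931,3.198) [heading=213, draw]
FD 19: (-13.931,3.198) -> (-29.866,-7.15) [heading=213, draw]
Final: pos=(-29.866,-7.15), heading=213, 3 segment(s) drawn

Answer: -29.866 -7.15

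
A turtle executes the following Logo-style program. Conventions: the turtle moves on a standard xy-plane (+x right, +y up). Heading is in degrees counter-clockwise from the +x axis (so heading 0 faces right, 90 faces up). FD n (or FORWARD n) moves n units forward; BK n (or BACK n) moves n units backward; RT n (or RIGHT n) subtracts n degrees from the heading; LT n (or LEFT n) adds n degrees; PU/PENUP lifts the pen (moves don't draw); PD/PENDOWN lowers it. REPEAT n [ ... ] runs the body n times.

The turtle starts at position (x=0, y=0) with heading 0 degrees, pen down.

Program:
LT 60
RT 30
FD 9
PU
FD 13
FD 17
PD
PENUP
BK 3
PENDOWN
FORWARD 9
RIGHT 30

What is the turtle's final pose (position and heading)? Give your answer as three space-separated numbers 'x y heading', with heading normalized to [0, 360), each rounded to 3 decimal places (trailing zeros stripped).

Executing turtle program step by step:
Start: pos=(0,0), heading=0, pen down
LT 60: heading 0 -> 60
RT 30: heading 60 -> 30
FD 9: (0,0) -> (7.794,4.5) [heading=30, draw]
PU: pen up
FD 13: (7.794,4.5) -> (19.053,11) [heading=30, move]
FD 17: (19.053,11) -> (33.775,19.5) [heading=30, move]
PD: pen down
PU: pen up
BK 3: (33.775,19.5) -> (31.177,18) [heading=30, move]
PD: pen down
FD 9: (31.177,18) -> (38.971,22.5) [heading=30, draw]
RT 30: heading 30 -> 0
Final: pos=(38.971,22.5), heading=0, 2 segment(s) drawn

Answer: 38.971 22.5 0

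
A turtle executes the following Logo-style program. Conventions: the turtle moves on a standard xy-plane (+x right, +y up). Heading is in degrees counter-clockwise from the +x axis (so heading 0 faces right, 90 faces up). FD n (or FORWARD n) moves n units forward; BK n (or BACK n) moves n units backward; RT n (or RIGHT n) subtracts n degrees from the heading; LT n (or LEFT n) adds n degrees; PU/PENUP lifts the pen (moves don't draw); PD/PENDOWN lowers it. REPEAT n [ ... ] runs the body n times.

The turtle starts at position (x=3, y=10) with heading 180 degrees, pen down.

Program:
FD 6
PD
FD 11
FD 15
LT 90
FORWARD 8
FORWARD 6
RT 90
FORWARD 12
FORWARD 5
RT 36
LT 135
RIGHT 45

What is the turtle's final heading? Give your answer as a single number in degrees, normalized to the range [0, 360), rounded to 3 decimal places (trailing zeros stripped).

Executing turtle program step by step:
Start: pos=(3,10), heading=180, pen down
FD 6: (3,10) -> (-3,10) [heading=180, draw]
PD: pen down
FD 11: (-3,10) -> (-14,10) [heading=180, draw]
FD 15: (-14,10) -> (-29,10) [heading=180, draw]
LT 90: heading 180 -> 270
FD 8: (-29,10) -> (-29,2) [heading=270, draw]
FD 6: (-29,2) -> (-29,-4) [heading=270, draw]
RT 90: heading 270 -> 180
FD 12: (-29,-4) -> (-41,-4) [heading=180, draw]
FD 5: (-41,-4) -> (-46,-4) [heading=180, draw]
RT 36: heading 180 -> 144
LT 135: heading 144 -> 279
RT 45: heading 279 -> 234
Final: pos=(-46,-4), heading=234, 7 segment(s) drawn

Answer: 234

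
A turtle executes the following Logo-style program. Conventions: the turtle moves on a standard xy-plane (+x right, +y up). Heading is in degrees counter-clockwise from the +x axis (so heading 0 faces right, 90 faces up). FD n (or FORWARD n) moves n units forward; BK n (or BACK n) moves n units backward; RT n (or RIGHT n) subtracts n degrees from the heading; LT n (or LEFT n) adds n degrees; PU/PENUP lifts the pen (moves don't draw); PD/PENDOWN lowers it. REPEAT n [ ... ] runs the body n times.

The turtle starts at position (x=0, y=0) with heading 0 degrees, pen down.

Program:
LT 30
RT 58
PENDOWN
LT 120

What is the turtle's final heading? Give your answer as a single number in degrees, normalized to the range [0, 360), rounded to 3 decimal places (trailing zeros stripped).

Executing turtle program step by step:
Start: pos=(0,0), heading=0, pen down
LT 30: heading 0 -> 30
RT 58: heading 30 -> 332
PD: pen down
LT 120: heading 332 -> 92
Final: pos=(0,0), heading=92, 0 segment(s) drawn

Answer: 92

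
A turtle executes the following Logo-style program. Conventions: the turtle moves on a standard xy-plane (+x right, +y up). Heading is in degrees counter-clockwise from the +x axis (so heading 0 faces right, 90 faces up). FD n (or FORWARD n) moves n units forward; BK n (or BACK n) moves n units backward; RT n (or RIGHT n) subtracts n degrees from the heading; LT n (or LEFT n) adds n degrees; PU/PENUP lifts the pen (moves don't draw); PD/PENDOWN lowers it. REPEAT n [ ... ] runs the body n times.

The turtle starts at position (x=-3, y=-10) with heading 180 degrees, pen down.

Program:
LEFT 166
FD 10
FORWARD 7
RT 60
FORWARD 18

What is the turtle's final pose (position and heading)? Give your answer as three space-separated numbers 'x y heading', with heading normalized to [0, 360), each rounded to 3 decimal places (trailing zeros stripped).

Answer: 18.456 -31.415 286

Derivation:
Executing turtle program step by step:
Start: pos=(-3,-10), heading=180, pen down
LT 166: heading 180 -> 346
FD 10: (-3,-10) -> (6.703,-12.419) [heading=346, draw]
FD 7: (6.703,-12.419) -> (13.495,-14.113) [heading=346, draw]
RT 60: heading 346 -> 286
FD 18: (13.495,-14.113) -> (18.456,-31.415) [heading=286, draw]
Final: pos=(18.456,-31.415), heading=286, 3 segment(s) drawn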